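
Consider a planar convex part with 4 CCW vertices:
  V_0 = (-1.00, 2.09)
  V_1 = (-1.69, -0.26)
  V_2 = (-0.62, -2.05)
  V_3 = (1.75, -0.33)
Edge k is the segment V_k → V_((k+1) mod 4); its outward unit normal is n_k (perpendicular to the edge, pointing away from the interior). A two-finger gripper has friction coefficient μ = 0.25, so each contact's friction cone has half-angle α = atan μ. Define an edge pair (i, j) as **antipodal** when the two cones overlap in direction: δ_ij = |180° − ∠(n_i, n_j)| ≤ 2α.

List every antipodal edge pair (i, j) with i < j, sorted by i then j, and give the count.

α = atan 0.25 = 14.04°;  2α = 28.07°
n_0 = (-0.9595, +0.2817)
n_1 = (-0.8583, -0.5131)
n_2 = (+0.5874, -0.8093)
n_3 = (+0.6606, +0.7507)
  (0,1): δ = 132.77°  ·
  (0,2): δ = 37.67°  ·
  (0,3): δ = 65.02°  ·
  (1,2): δ = 84.90°  ·
  (1,3): δ = 17.78°  ✓
  (2,3): δ = 77.32°  ·
antipodal pairs: 1

count = 1; pairs: (1,3)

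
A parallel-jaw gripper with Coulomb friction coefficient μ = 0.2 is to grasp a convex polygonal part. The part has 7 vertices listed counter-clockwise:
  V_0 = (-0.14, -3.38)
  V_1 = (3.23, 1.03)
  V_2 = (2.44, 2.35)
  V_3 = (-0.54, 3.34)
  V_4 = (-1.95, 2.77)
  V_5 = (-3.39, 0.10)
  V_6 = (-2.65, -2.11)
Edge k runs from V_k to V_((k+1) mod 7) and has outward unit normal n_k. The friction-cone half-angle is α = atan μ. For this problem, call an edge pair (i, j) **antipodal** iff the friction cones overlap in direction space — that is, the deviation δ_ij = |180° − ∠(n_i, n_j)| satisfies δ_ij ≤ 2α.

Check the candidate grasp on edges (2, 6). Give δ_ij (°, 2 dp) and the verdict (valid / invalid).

δ = 8.46°, valid

α = atan 0.2 = 11.31°;  2α = 22.62°
edge 2: e_2 = (-2.98, +0.99);  n_2 = (+0.3153, +0.9490)
edge 6: e_6 = (+2.51, -1.27);  n_6 = (-0.4515, -0.8923)
∠(n_2, n_6) = 171.54°
δ = |180° − 171.54°| = 8.46°
8.46° ≤ 2α = 22.62°  →  valid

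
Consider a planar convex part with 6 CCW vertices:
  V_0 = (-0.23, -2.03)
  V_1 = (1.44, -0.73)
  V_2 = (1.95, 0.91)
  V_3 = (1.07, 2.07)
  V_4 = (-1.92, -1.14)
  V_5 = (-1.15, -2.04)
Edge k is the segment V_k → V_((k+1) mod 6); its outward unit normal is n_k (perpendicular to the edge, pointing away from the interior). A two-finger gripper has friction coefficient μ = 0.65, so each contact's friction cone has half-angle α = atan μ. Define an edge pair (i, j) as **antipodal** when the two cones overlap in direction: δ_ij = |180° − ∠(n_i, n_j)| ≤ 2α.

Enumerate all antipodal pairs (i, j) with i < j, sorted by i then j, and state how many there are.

count = 6; pairs: (0,3), (1,3), (1,4), (2,4), (2,5), (3,5)

α = atan 0.65 = 33.02°;  2α = 66.05°
n_0 = (+0.6143, -0.7891)
n_1 = (+0.9549, -0.2969)
n_2 = (+0.7967, +0.6044)
n_3 = (-0.7317, +0.6816)
n_4 = (-0.7599, -0.6501)
n_5 = (+0.0109, -0.9999)
  (0,1): δ = 145.17°  ·
  (0,2): δ = 90.71°  ·
  (0,3): δ = 9.13°  ✓
  (0,4): δ = 92.65°  ·
  (0,5): δ = 142.72°  ·
  (1,2): δ = 125.54°  ·
  (1,3): δ = 25.69°  ✓
  (1,4): δ = 57.82°  ✓
  (1,5): δ = 107.90°  ·
  (2,3): δ = 80.15°  ·
  (2,4): δ = 3.36°  ✓
  (2,5): δ = 53.44°  ✓
  (3,4): δ = 96.48°  ·
  (3,5): δ = 46.41°  ✓
  (4,5): δ = 129.93°  ·
antipodal pairs: 6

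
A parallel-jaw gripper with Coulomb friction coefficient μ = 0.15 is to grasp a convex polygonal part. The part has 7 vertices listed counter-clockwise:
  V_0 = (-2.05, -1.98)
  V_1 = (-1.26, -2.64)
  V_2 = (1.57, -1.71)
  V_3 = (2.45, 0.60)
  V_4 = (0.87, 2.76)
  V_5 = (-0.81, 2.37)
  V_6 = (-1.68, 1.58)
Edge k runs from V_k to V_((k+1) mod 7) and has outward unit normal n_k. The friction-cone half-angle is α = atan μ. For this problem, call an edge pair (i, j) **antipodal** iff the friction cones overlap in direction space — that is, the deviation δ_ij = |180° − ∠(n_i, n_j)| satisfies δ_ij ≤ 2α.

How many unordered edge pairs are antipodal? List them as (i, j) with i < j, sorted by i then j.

α = atan 0.15 = 8.53°;  2α = 17.06°
n_0 = (-0.6411, -0.7674)
n_1 = (+0.3122, -0.9500)
n_2 = (+0.9345, -0.3560)
n_3 = (+0.8071, +0.5904)
n_4 = (-0.2261, +0.9741)
n_5 = (-0.6722, +0.7403)
n_6 = (-0.9946, +0.1034)
  (0,1): δ = 121.93°  ·
  (0,2): δ = 70.98°  ·
  (0,3): δ = 13.94°  ✓
  (0,4): δ = 52.95°  ·
  (0,5): δ = 82.12°  ·
  (0,6): δ = 123.94°  ·
  (1,2): δ = 129.05°  ·
  (1,3): δ = 72.01°  ·
  (1,4): δ = 5.12°  ✓
  (1,5): δ = 24.05°  ·
  (1,6): δ = 65.87°  ·
  (2,3): δ = 122.96°  ·
  (2,4): δ = 56.08°  ·
  (2,5): δ = 26.90°  ·
  (2,6): δ = 14.92°  ✓
  (3,4): δ = 113.12°  ·
  (3,5): δ = 83.94°  ·
  (3,6): δ = 42.12°  ·
  (4,5): δ = 150.83°  ·
  (4,6): δ = 109.00°  ·
  (5,6): δ = 138.17°  ·
antipodal pairs: 3

count = 3; pairs: (0,3), (1,4), (2,6)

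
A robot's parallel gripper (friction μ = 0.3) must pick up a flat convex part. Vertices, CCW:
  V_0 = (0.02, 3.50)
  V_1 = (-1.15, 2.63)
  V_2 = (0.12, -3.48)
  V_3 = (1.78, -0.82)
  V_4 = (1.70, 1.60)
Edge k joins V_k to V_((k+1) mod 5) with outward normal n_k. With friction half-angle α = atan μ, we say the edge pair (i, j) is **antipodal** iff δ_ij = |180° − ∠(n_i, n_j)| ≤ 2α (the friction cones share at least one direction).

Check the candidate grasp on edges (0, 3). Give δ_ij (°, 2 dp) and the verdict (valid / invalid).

δ = 55.26°, invalid

α = atan 0.3 = 16.70°;  2α = 33.40°
edge 0: e_0 = (-1.17, -0.87);  n_0 = (-0.5967, +0.8025)
edge 3: e_3 = (-0.08, +2.42);  n_3 = (+0.9995, +0.0330)
∠(n_0, n_3) = 124.74°
δ = |180° − 124.74°| = 55.26°
55.26° > 2α = 33.40°  →  invalid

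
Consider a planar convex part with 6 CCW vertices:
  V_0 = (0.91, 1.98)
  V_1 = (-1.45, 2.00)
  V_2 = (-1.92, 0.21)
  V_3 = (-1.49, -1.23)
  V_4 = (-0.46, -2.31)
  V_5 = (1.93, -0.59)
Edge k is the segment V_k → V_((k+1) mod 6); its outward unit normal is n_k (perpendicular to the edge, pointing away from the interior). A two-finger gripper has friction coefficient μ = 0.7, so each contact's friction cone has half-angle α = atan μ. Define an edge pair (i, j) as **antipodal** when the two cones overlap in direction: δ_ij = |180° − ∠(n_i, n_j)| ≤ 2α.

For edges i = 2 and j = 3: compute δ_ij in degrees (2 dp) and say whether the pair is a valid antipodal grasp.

α = atan 0.7 = 34.99°;  2α = 69.98°
edge 2: e_2 = (+0.43, -1.44);  n_2 = (-0.9582, -0.2861)
edge 3: e_3 = (+1.03, -1.08);  n_3 = (-0.7237, -0.6902)
∠(n_2, n_3) = 27.02°
δ = |180° − 27.02°| = 152.98°
152.98° > 2α = 69.98°  →  invalid

δ = 152.98°, invalid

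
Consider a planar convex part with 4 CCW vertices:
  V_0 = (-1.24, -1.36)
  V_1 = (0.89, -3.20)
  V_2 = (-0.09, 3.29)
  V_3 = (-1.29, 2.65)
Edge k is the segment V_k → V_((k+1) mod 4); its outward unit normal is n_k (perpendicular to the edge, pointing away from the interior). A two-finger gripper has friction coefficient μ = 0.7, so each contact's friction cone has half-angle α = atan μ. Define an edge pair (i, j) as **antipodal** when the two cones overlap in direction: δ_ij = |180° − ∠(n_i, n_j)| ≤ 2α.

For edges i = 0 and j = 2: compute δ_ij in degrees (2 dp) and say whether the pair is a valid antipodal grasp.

α = atan 0.7 = 34.99°;  2α = 69.98°
edge 0: e_0 = (+2.13, -1.84);  n_0 = (-0.6537, -0.7567)
edge 2: e_2 = (-1.20, -0.64);  n_2 = (-0.4706, +0.8824)
∠(n_0, n_2) = 111.11°
δ = |180° − 111.11°| = 68.89°
68.89° ≤ 2α = 69.98°  →  valid

δ = 68.89°, valid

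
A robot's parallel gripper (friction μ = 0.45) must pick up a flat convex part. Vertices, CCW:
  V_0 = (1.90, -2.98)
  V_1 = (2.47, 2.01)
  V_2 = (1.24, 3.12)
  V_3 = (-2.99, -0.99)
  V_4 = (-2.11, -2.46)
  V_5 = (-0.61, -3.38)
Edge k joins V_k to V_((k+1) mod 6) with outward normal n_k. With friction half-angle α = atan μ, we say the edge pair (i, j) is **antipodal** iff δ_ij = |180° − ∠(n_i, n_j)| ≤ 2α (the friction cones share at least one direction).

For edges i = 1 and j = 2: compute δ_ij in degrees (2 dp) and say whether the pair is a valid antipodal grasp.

δ = 93.76°, invalid

α = atan 0.45 = 24.23°;  2α = 48.46°
edge 1: e_1 = (-1.23, +1.11);  n_1 = (+0.6700, +0.7424)
edge 2: e_2 = (-4.23, -4.11);  n_2 = (-0.6969, +0.7172)
∠(n_1, n_2) = 86.24°
δ = |180° − 86.24°| = 93.76°
93.76° > 2α = 48.46°  →  invalid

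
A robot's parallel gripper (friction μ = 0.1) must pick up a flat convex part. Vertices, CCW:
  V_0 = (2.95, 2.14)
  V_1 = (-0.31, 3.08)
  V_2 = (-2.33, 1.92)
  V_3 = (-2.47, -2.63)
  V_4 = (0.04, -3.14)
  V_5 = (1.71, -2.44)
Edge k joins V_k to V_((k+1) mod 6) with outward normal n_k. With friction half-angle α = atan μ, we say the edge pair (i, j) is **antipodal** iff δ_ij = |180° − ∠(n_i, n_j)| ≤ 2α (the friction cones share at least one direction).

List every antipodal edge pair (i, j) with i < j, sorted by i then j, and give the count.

α = atan 0.1 = 5.71°;  2α = 11.42°
n_0 = (+0.2771, +0.9609)
n_1 = (-0.4980, +0.8672)
n_2 = (-0.9995, +0.0308)
n_3 = (-0.1991, -0.9800)
n_4 = (+0.3866, -0.9223)
n_5 = (+0.9652, -0.2613)
  (0,1): δ = 134.05°  ·
  (0,2): δ = 75.68°  ·
  (0,3): δ = 4.60°  ✓
  (0,4): δ = 38.83°  ·
  (0,5): δ = 90.94°  ·
  (1,2): δ = 121.63°  ·
  (1,3): δ = 41.35°  ·
  (1,4): δ = 7.13°  ✓
  (1,5): δ = 44.98°  ·
  (2,3): δ = 99.72°  ·
  (2,4): δ = 65.50°  ·
  (2,5): δ = 13.39°  ·
  (3,4): δ = 145.77°  ·
  (3,5): δ = 93.66°  ·
  (4,5): δ = 127.89°  ·
antipodal pairs: 2

count = 2; pairs: (0,3), (1,4)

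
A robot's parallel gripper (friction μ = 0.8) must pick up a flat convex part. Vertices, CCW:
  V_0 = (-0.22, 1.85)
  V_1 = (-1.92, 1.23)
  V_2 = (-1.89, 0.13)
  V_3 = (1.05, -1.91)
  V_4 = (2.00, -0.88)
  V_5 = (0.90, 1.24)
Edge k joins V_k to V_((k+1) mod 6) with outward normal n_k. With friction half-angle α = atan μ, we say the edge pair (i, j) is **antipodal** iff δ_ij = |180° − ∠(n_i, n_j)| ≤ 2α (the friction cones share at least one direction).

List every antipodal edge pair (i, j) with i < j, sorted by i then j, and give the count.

α = atan 0.8 = 38.66°;  2α = 77.32°
n_0 = (-0.3426, +0.9395)
n_1 = (-0.9996, -0.0273)
n_2 = (-0.5701, -0.8216)
n_3 = (+0.7351, -0.6780)
n_4 = (+0.8876, +0.4606)
n_5 = (+0.4783, +0.8782)
  (0,1): δ = 108.47°  ·
  (0,2): δ = 54.79°  ✓
  (0,3): δ = 27.28°  ✓
  (0,4): δ = 97.39°  ·
  (0,5): δ = 131.39°  ·
  (1,2): δ = 126.32°  ·
  (1,3): δ = 44.25°  ✓
  (1,4): δ = 25.86°  ✓
  (1,5): δ = 59.86°  ✓
  (2,3): δ = 97.93°  ·
  (2,4): δ = 27.82°  ✓
  (2,5): δ = 6.18°  ✓
  (3,4): δ = 109.89°  ·
  (3,5): δ = 75.89°  ✓
  (4,5): δ = 146.00°  ·
antipodal pairs: 8

count = 8; pairs: (0,2), (0,3), (1,3), (1,4), (1,5), (2,4), (2,5), (3,5)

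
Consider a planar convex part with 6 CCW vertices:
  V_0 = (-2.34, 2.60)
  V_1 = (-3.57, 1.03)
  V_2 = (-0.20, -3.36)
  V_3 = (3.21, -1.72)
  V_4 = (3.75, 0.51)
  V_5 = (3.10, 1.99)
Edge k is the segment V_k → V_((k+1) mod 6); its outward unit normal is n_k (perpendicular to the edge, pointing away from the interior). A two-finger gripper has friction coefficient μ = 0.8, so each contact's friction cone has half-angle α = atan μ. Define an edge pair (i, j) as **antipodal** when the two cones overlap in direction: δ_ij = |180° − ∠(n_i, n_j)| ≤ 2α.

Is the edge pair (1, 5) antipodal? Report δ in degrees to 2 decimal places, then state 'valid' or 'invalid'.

α = atan 0.8 = 38.66°;  2α = 77.32°
edge 1: e_1 = (+3.37, -4.39);  n_1 = (-0.7932, -0.6089)
edge 5: e_5 = (-5.44, +0.61);  n_5 = (+0.1114, +0.9938)
∠(n_1, n_5) = 133.91°
δ = |180° − 133.91°| = 46.09°
46.09° ≤ 2α = 77.32°  →  valid

δ = 46.09°, valid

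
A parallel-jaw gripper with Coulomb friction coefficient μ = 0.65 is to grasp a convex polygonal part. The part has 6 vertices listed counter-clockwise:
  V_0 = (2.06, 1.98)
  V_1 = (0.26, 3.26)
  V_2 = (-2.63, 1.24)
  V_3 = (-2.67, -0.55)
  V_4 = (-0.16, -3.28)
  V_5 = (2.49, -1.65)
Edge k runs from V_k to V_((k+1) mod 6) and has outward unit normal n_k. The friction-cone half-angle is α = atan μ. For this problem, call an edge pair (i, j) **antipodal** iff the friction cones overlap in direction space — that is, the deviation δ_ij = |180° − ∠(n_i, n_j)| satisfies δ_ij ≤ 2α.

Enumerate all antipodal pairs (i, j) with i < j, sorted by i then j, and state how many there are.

α = atan 0.65 = 33.02°;  2α = 66.05°
n_0 = (+0.5795, +0.8150)
n_1 = (-0.5729, +0.8196)
n_2 = (-0.9998, +0.0223)
n_3 = (-0.7361, -0.6768)
n_4 = (+0.5239, -0.8518)
n_5 = (+0.9931, +0.1176)
  (0,1): δ = 109.63°  ·
  (0,2): δ = 55.86°  ✓
  (0,3): δ = 11.99°  ✓
  (0,4): δ = 67.01°  ·
  (0,5): δ = 132.17°  ·
  (1,2): δ = 126.23°  ·
  (1,3): δ = 82.36°  ·
  (1,4): δ = 3.36°  ✓
  (1,5): δ = 61.80°  ✓
  (2,3): δ = 136.12°  ·
  (2,4): δ = 57.12°  ✓
  (2,5): δ = 8.04°  ✓
  (3,4): δ = 101.00°  ·
  (3,5): δ = 35.84°  ✓
  (4,5): δ = 114.84°  ·
antipodal pairs: 7

count = 7; pairs: (0,2), (0,3), (1,4), (1,5), (2,4), (2,5), (3,5)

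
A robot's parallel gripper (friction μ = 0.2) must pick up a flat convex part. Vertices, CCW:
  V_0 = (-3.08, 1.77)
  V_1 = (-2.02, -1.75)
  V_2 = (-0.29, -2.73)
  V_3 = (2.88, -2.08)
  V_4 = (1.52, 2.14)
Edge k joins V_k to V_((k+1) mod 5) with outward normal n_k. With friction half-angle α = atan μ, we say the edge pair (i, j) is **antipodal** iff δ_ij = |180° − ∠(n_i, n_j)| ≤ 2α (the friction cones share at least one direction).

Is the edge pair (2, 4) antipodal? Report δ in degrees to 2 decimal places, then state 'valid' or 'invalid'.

δ = 6.99°, valid

α = atan 0.2 = 11.31°;  2α = 22.62°
edge 2: e_2 = (+3.17, +0.65);  n_2 = (+0.2009, -0.9796)
edge 4: e_4 = (-4.60, -0.37);  n_4 = (-0.0802, +0.9968)
∠(n_2, n_4) = 173.01°
δ = |180° − 173.01°| = 6.99°
6.99° ≤ 2α = 22.62°  →  valid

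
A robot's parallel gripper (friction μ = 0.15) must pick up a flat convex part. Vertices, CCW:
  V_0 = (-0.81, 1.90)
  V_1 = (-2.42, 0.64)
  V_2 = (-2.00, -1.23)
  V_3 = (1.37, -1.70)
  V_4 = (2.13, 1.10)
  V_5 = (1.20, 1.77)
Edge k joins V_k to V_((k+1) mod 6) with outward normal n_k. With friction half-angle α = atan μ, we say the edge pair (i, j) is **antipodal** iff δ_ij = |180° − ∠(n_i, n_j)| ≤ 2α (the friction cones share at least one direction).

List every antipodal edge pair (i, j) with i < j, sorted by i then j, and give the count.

α = atan 0.15 = 8.53°;  2α = 17.06°
n_0 = (-0.6163, +0.7875)
n_1 = (-0.9757, -0.2191)
n_2 = (-0.1381, -0.9904)
n_3 = (+0.9651, -0.2620)
n_4 = (+0.5845, +0.8114)
n_5 = (+0.0645, +0.9979)
  (0,1): δ = 115.39°  ·
  (0,2): δ = 45.99°  ·
  (0,3): δ = 36.77°  ·
  (0,4): δ = 106.18°  ·
  (0,5): δ = 138.25°  ·
  (1,2): δ = 110.60°  ·
  (1,3): δ = 27.84°  ·
  (1,4): δ = 41.57°  ·
  (1,5): δ = 73.64°  ·
  (2,3): δ = 97.25°  ·
  (2,4): δ = 27.83°  ·
  (2,5): δ = 4.24°  ✓
  (3,4): δ = 110.58°  ·
  (3,5): δ = 78.51°  ·
  (4,5): δ = 147.93°  ·
antipodal pairs: 1

count = 1; pairs: (2,5)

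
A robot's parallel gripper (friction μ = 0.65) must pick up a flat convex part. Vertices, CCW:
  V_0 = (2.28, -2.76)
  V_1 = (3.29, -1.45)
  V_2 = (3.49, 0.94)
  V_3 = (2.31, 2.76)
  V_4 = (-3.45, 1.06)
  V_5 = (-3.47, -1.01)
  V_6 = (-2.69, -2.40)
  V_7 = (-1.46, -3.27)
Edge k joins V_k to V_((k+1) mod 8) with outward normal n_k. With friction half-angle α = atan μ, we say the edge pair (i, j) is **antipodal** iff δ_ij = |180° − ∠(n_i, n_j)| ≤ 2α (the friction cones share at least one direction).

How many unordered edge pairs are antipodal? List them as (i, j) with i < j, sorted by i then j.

count = 11; pairs: (0,3), (0,4), (1,4), (1,5), (1,6), (2,4), (2,5), (2,6), (2,7), (3,6), (3,7)

α = atan 0.65 = 33.02°;  2α = 66.05°
n_0 = (+0.7919, -0.6106)
n_1 = (+0.9965, -0.0834)
n_2 = (+0.8391, +0.5440)
n_3 = (-0.2831, +0.9591)
n_4 = (-1.0000, +0.0097)
n_5 = (-0.8721, -0.4894)
n_6 = (-0.5775, -0.8164)
n_7 = (+0.1351, -0.9908)
  (0,1): δ = 147.15°  ·
  (0,2): δ = 109.41°  ·
  (0,3): δ = 35.92°  ✓
  (0,4): δ = 37.08°  ✓
  (0,5): δ = 66.93°  ·
  (0,6): δ = 92.36°  ·
  (0,7): δ = 135.40°  ·
  (1,2): δ = 142.26°  ·
  (1,3): δ = 68.77°  ·
  (1,4): δ = 4.23°  ✓
  (1,5): δ = 34.08°  ✓
  (1,6): δ = 59.51°  ✓
  (1,7): δ = 102.55°  ·
  (2,3): δ = 106.51°  ·
  (2,4): δ = 33.51°  ✓
  (2,5): δ = 3.66°  ✓
  (2,6): δ = 21.77°  ✓
  (2,7): δ = 64.81°  ✓
  (3,4): δ = 107.00°  ·
  (3,5): δ = 77.14°  ·
  (3,6): δ = 51.72°  ✓
  (3,7): δ = 8.68°  ✓
  (4,5): δ = 150.15°  ·
  (4,6): δ = 124.72°  ·
  (4,7): δ = 81.68°  ·
  (5,6): δ = 154.57°  ·
  (5,7): δ = 111.53°  ·
  (6,7): δ = 136.96°  ·
antipodal pairs: 11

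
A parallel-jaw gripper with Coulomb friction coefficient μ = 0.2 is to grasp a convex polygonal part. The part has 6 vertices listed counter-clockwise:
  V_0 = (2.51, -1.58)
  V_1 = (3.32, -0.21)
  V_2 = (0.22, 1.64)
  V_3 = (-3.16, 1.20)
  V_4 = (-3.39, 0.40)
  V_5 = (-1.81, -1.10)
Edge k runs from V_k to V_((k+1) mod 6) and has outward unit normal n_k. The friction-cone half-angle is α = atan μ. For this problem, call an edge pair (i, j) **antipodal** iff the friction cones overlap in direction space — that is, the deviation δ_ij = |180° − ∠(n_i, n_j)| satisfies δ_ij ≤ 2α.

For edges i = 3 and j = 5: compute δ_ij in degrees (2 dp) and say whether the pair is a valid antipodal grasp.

α = atan 0.2 = 11.31°;  2α = 22.62°
edge 3: e_3 = (-0.23, -0.80);  n_3 = (-0.9611, +0.2763)
edge 5: e_5 = (+4.32, -0.48);  n_5 = (-0.1104, -0.9939)
∠(n_3, n_5) = 99.70°
δ = |180° − 99.70°| = 80.30°
80.30° > 2α = 22.62°  →  invalid

δ = 80.30°, invalid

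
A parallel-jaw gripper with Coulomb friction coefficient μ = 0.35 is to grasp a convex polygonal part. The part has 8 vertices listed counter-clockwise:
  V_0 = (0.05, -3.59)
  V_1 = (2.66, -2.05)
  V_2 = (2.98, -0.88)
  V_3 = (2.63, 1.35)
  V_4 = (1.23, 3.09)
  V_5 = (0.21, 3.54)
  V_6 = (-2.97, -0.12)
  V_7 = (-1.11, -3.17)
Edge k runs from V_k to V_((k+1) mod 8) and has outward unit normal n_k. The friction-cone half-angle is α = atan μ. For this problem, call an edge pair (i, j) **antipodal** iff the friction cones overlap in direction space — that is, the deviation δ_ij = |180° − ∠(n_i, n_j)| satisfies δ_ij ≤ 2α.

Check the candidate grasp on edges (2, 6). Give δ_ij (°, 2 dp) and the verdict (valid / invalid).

α = atan 0.35 = 19.29°;  2α = 38.58°
edge 2: e_2 = (-0.35, +2.23);  n_2 = (+0.9879, +0.1551)
edge 6: e_6 = (+1.86, -3.05);  n_6 = (-0.8538, -0.5207)
∠(n_2, n_6) = 157.54°
δ = |180° − 157.54°| = 22.46°
22.46° ≤ 2α = 38.58°  →  valid

δ = 22.46°, valid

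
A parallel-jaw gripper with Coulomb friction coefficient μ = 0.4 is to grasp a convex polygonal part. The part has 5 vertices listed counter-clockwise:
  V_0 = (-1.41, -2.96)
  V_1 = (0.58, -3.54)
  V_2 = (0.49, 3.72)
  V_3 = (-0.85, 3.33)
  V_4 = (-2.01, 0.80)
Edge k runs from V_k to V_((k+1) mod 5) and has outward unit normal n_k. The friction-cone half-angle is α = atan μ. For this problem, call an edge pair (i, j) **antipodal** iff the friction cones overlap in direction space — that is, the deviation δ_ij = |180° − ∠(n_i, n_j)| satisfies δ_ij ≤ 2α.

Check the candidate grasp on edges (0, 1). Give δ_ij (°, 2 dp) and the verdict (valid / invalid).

δ = 73.04°, invalid

α = atan 0.4 = 21.80°;  2α = 43.60°
edge 0: e_0 = (+1.99, -0.58);  n_0 = (-0.2798, -0.9601)
edge 1: e_1 = (-0.09, +7.26);  n_1 = (+0.9999, +0.0124)
∠(n_0, n_1) = 106.96°
δ = |180° − 106.96°| = 73.04°
73.04° > 2α = 43.60°  →  invalid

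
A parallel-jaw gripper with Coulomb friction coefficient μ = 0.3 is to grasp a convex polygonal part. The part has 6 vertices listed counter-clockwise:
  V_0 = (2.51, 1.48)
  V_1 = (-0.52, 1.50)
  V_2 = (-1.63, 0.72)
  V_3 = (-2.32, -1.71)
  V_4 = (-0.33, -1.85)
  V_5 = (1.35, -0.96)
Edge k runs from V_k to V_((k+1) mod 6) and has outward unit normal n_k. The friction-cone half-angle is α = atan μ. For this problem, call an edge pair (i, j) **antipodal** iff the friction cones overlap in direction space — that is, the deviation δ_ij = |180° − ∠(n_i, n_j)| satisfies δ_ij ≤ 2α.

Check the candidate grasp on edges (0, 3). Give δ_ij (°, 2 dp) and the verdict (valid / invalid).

α = atan 0.3 = 16.70°;  2α = 33.40°
edge 0: e_0 = (-3.03, +0.02);  n_0 = (+0.0066, +1.0000)
edge 3: e_3 = (+1.99, -0.14);  n_3 = (-0.0702, -0.9975)
∠(n_0, n_3) = 176.35°
δ = |180° − 176.35°| = 3.65°
3.65° ≤ 2α = 33.40°  →  valid

δ = 3.65°, valid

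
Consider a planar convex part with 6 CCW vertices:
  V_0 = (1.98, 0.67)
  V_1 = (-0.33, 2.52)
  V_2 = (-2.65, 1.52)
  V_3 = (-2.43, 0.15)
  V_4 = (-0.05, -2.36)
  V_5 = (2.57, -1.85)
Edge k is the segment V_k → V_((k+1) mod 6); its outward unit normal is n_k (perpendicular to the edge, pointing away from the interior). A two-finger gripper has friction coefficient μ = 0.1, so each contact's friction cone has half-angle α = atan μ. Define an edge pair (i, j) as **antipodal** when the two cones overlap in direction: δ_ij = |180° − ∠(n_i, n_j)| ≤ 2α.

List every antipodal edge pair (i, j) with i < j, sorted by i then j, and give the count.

count = 2; pairs: (0,3), (2,5)

α = atan 0.1 = 5.71°;  2α = 11.42°
n_0 = (+0.6251, +0.7805)
n_1 = (-0.3958, +0.9183)
n_2 = (-0.9874, -0.1586)
n_3 = (-0.7256, -0.6881)
n_4 = (+0.1911, -0.9816)
n_5 = (+0.9737, +0.2280)
  (0,1): δ = 117.99°  ·
  (0,2): δ = 42.19°  ·
  (0,3): δ = 7.83°  ✓
  (0,4): δ = 49.71°  ·
  (0,5): δ = 141.87°  ·
  (1,2): δ = 104.19°  ·
  (1,3): δ = 69.84°  ·
  (1,4): δ = 12.30°  ·
  (1,5): δ = 79.86°  ·
  (2,3): δ = 145.65°  ·
  (2,4): δ = 88.11°  ·
  (2,5): δ = 4.05°  ✓
  (3,4): δ = 122.46°  ·
  (3,5): δ = 30.30°  ·
  (4,5): δ = 87.84°  ·
antipodal pairs: 2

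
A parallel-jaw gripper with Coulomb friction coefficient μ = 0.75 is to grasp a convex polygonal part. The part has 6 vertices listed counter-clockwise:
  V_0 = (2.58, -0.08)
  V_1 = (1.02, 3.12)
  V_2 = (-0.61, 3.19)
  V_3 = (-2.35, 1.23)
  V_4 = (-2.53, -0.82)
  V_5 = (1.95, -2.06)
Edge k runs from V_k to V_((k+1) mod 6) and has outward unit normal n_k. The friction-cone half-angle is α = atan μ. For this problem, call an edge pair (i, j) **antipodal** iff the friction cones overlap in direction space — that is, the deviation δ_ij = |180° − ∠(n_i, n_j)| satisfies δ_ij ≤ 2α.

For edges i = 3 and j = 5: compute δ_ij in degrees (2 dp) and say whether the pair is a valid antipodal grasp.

δ = 12.63°, valid

α = atan 0.75 = 36.87°;  2α = 73.74°
edge 3: e_3 = (-0.18, -2.05);  n_3 = (-0.9962, +0.0875)
edge 5: e_5 = (+0.63, +1.98);  n_5 = (+0.9529, -0.3032)
∠(n_3, n_5) = 167.37°
δ = |180° − 167.37°| = 12.63°
12.63° ≤ 2α = 73.74°  →  valid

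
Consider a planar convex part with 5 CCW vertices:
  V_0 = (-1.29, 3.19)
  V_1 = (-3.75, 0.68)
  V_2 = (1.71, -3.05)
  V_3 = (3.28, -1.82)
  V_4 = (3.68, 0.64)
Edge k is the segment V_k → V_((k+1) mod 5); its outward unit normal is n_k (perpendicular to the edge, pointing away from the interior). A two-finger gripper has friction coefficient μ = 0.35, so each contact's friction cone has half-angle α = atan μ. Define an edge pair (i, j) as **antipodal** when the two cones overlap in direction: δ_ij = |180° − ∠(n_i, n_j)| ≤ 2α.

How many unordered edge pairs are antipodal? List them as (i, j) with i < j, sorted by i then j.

count = 3; pairs: (0,2), (0,3), (1,4)

α = atan 0.35 = 19.29°;  2α = 38.58°
n_0 = (-0.7142, +0.7000)
n_1 = (-0.5641, -0.8257)
n_2 = (+0.6167, -0.7872)
n_3 = (+0.9870, -0.1605)
n_4 = (+0.4565, +0.8897)
  (0,1): δ = 79.92°  ·
  (0,2): δ = 7.50°  ✓
  (0,3): δ = 35.19°  ✓
  (0,4): δ = 107.26°  ·
  (1,2): δ = 107.58°  ·
  (1,3): δ = 64.90°  ·
  (1,4): δ = 7.18°  ✓
  (2,3): δ = 137.31°  ·
  (2,4): δ = 65.24°  ·
  (3,4): δ = 107.93°  ·
antipodal pairs: 3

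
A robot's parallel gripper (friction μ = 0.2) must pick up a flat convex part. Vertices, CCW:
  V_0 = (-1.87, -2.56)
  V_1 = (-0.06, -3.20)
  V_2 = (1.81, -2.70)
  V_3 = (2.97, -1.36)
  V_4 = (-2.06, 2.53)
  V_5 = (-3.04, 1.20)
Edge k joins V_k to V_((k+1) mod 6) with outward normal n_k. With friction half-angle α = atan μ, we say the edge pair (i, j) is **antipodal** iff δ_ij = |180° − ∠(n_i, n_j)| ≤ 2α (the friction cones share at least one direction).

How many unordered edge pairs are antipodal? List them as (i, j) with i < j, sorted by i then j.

α = atan 0.2 = 11.31°;  2α = 22.62°
n_0 = (-0.3334, -0.9428)
n_1 = (+0.2583, -0.9661)
n_2 = (+0.7561, -0.6545)
n_3 = (+0.6118, +0.7910)
n_4 = (-0.8051, +0.5932)
n_5 = (-0.9548, -0.2971)
  (0,1): δ = 145.56°  ·
  (0,2): δ = 111.41°  ·
  (0,3): δ = 18.24°  ✓
  (0,4): δ = 73.09°  ·
  (0,5): δ = 126.76°  ·
  (1,2): δ = 145.85°  ·
  (1,3): δ = 52.69°  ·
  (1,4): δ = 38.65°  ·
  (1,5): δ = 92.32°  ·
  (2,3): δ = 86.84°  ·
  (2,4): δ = 4.50°  ✓
  (2,5): δ = 58.17°  ·
  (3,4): δ = 88.67°  ·
  (3,5): δ = 35.00°  ·
  (4,5): δ = 126.33°  ·
antipodal pairs: 2

count = 2; pairs: (0,3), (2,4)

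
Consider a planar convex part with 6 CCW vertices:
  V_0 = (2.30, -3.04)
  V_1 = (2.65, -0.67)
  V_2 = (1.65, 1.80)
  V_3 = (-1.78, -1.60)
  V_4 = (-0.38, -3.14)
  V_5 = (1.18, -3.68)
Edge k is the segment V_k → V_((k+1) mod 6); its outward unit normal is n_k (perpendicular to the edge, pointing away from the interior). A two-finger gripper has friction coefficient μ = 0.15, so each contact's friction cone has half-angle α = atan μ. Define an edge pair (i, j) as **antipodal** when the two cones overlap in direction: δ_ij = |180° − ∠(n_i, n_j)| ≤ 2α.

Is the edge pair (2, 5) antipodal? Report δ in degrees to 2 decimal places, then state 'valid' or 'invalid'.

δ = 15.00°, valid

α = atan 0.15 = 8.53°;  2α = 17.06°
edge 2: e_2 = (-3.43, -3.40);  n_2 = (-0.7040, +0.7102)
edge 5: e_5 = (+1.12, +0.64);  n_5 = (+0.4961, -0.8682)
∠(n_2, n_5) = 165.00°
δ = |180° − 165.00°| = 15.00°
15.00° ≤ 2α = 17.06°  →  valid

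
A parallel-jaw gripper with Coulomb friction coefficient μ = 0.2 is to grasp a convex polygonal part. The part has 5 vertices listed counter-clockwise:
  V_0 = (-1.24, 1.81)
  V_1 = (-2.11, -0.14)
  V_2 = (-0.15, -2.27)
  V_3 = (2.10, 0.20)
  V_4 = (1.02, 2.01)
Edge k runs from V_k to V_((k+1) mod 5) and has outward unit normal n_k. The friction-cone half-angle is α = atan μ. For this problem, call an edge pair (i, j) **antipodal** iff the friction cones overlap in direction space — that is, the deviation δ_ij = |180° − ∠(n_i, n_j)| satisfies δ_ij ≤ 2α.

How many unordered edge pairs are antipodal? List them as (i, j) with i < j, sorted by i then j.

α = atan 0.2 = 11.31°;  2α = 22.62°
n_0 = (-0.9132, +0.4074)
n_1 = (-0.7359, -0.6771)
n_2 = (+0.7393, -0.6734)
n_3 = (+0.8587, +0.5124)
n_4 = (-0.0882, +0.9961)
  (0,1): δ = 113.34°  ·
  (0,2): δ = 18.29°  ✓
  (0,3): δ = 54.87°  ·
  (0,4): δ = 119.10°  ·
  (1,2): δ = 84.95°  ·
  (1,3): δ = 11.80°  ✓
  (1,4): δ = 52.44°  ·
  (2,3): δ = 106.84°  ·
  (2,4): δ = 42.61°  ·
  (3,4): δ = 115.77°  ·
antipodal pairs: 2

count = 2; pairs: (0,2), (1,3)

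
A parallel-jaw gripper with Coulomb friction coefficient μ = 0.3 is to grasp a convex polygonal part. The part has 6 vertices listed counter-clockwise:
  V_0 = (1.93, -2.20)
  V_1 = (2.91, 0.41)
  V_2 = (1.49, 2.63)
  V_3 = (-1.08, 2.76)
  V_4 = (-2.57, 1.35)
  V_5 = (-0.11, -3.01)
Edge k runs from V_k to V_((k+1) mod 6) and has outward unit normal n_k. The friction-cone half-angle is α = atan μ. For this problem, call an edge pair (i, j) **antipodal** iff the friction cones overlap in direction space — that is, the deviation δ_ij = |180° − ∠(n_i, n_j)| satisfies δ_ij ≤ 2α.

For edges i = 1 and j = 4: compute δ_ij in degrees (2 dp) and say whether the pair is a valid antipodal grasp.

α = atan 0.3 = 16.70°;  2α = 33.40°
edge 1: e_1 = (-1.42, +2.22);  n_1 = (+0.8424, +0.5388)
edge 4: e_4 = (+2.46, -4.36);  n_4 = (-0.8709, -0.4914)
∠(n_1, n_4) = 176.83°
δ = |180° − 176.83°| = 3.17°
3.17° ≤ 2α = 33.40°  →  valid

δ = 3.17°, valid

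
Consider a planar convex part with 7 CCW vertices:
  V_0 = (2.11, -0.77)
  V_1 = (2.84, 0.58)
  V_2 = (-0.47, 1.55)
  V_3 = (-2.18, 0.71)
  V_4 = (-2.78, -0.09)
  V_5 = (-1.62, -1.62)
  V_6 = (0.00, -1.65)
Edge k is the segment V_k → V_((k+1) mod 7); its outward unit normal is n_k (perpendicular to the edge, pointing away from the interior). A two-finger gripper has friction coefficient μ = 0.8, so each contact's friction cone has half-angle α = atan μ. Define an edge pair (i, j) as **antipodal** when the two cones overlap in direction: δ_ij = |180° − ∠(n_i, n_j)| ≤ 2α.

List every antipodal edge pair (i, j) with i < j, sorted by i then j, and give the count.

α = atan 0.8 = 38.66°;  2α = 77.32°
n_0 = (+0.8796, -0.4757)
n_1 = (+0.2812, +0.9596)
n_2 = (-0.4409, +0.8976)
n_3 = (-0.8000, +0.6000)
n_4 = (-0.7969, -0.6042)
n_5 = (-0.0185, -0.9998)
n_6 = (+0.3849, -0.9229)
  (0,1): δ = 77.93°  ·
  (0,2): δ = 35.44°  ✓
  (0,3): δ = 8.47°  ✓
  (0,4): δ = 65.57°  ✓
  (0,5): δ = 117.34°  ·
  (0,6): δ = 141.04°  ·
  (1,2): δ = 137.51°  ·
  (1,3): δ = 110.54°  ·
  (1,4): δ = 36.50°  ✓
  (1,5): δ = 15.27°  ✓
  (1,6): δ = 38.97°  ✓
  (2,3): δ = 153.03°  ·
  (2,4): δ = 78.99°  ·
  (2,5): δ = 27.22°  ✓
  (2,6): δ = 3.52°  ✓
  (3,4): δ = 105.96°  ·
  (3,5): δ = 54.19°  ✓
  (3,6): δ = 30.49°  ✓
  (4,5): δ = 128.23°  ·
  (4,6): δ = 104.53°  ·
  (5,6): δ = 156.30°  ·
antipodal pairs: 10

count = 10; pairs: (0,2), (0,3), (0,4), (1,4), (1,5), (1,6), (2,5), (2,6), (3,5), (3,6)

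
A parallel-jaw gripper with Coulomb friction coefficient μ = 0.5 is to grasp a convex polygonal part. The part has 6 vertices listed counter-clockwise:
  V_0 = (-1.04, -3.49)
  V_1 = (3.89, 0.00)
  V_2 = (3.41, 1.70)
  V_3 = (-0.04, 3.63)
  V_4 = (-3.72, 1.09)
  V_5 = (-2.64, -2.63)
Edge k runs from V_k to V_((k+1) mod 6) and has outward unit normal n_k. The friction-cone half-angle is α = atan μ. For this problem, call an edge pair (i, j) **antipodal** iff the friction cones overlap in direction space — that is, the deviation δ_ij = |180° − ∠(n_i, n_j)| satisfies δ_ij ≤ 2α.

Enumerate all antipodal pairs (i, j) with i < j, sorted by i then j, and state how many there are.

count = 5; pairs: (0,3), (1,4), (1,5), (2,4), (2,5)

α = atan 0.5 = 26.57°;  2α = 53.13°
n_0 = (+0.5778, -0.8162)
n_1 = (+0.9624, +0.2717)
n_2 = (+0.4882, +0.8727)
n_3 = (-0.5680, +0.8230)
n_4 = (-0.9603, -0.2788)
n_5 = (-0.4734, -0.8808)
  (0,1): δ = 109.53°  ·
  (0,2): δ = 64.52°  ·
  (0,3): δ = 0.68°  ✓
  (0,4): δ = 70.89°  ·
  (0,5): δ = 116.45°  ·
  (1,2): δ = 134.99°  ·
  (1,3): δ = 71.15°  ·
  (1,4): δ = 0.42°  ✓
  (1,5): δ = 45.97°  ✓
  (2,3): δ = 116.16°  ·
  (2,4): δ = 44.59°  ✓
  (2,5): δ = 0.97°  ✓
  (3,4): δ = 108.42°  ·
  (3,5): δ = 62.87°  ·
  (4,5): δ = 134.45°  ·
antipodal pairs: 5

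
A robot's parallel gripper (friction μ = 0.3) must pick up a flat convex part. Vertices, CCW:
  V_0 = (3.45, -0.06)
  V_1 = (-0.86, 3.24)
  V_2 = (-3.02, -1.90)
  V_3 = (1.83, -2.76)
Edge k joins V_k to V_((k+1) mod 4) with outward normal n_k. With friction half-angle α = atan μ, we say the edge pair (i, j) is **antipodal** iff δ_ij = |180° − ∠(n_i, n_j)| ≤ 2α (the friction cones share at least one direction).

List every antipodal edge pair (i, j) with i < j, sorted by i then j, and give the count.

α = atan 0.3 = 16.70°;  2α = 33.40°
n_0 = (+0.6079, +0.7940)
n_1 = (-0.9219, +0.3874)
n_2 = (-0.1746, -0.9846)
n_3 = (+0.8575, -0.5145)
  (0,1): δ = 75.35°  ·
  (0,2): δ = 27.38°  ✓
  (0,3): δ = 96.48°  ·
  (1,2): δ = 77.26°  ·
  (1,3): δ = 8.17°  ✓
  (2,3): δ = 110.91°  ·
antipodal pairs: 2

count = 2; pairs: (0,2), (1,3)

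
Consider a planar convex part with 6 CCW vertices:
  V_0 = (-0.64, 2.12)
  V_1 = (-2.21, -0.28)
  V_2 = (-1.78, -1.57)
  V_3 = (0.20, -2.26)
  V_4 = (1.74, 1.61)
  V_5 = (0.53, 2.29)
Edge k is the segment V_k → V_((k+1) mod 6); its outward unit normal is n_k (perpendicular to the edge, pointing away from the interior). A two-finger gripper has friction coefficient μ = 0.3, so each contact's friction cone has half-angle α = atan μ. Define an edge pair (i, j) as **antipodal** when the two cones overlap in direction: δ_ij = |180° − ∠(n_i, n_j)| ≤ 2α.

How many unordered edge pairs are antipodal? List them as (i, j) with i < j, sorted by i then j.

count = 3; pairs: (0,3), (2,4), (2,5)

α = atan 0.3 = 16.70°;  2α = 33.40°
n_0 = (-0.8368, +0.5474)
n_1 = (-0.9487, -0.3162)
n_2 = (-0.3291, -0.9443)
n_3 = (+0.9291, -0.3697)
n_4 = (+0.4899, +0.8718)
n_5 = (-0.1438, +0.9896)
  (0,1): δ = 128.37°  ·
  (0,2): δ = 76.02°  ·
  (0,3): δ = 11.49°  ✓
  (0,4): δ = 93.86°  ·
  (0,5): δ = 131.46°  ·
  (1,2): δ = 127.65°  ·
  (1,3): δ = 40.13°  ·
  (1,4): δ = 42.23°  ·
  (1,5): δ = 79.83°  ·
  (2,3): δ = 92.49°  ·
  (2,4): δ = 10.12°  ✓
  (2,5): δ = 27.48°  ✓
  (3,4): δ = 97.64°  ·
  (3,5): δ = 60.03°  ·
  (4,5): δ = 142.40°  ·
antipodal pairs: 3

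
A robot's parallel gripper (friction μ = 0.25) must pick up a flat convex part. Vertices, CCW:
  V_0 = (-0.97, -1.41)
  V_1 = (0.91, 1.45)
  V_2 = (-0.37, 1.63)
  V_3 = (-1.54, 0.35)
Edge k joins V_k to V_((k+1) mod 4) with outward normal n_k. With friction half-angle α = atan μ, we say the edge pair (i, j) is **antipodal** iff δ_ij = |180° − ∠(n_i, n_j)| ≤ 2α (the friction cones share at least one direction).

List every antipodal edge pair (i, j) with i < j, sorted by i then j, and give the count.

count = 1; pairs: (0,2)

α = atan 0.25 = 14.04°;  2α = 28.07°
n_0 = (+0.8356, -0.5493)
n_1 = (+0.1393, +0.9903)
n_2 = (-0.7381, +0.6747)
n_3 = (-0.9514, -0.3081)
  (0,1): δ = 64.69°  ·
  (0,2): δ = 9.11°  ✓
  (0,3): δ = 51.26°  ·
  (1,2): δ = 124.42°  ·
  (1,3): δ = 64.05°  ·
  (2,3): δ = 119.63°  ·
antipodal pairs: 1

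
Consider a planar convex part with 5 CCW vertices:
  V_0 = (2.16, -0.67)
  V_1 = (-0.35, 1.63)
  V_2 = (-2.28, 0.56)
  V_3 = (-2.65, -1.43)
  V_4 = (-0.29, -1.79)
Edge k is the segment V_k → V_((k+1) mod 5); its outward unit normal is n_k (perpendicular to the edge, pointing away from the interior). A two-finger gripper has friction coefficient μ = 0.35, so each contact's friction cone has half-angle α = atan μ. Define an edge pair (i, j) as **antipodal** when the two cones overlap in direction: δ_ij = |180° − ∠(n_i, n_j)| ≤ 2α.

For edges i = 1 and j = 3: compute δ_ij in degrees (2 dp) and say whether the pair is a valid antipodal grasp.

δ = 37.68°, valid

α = atan 0.35 = 19.29°;  2α = 38.58°
edge 1: e_1 = (-1.93, -1.07);  n_1 = (-0.4849, +0.8746)
edge 3: e_3 = (+2.36, -0.36);  n_3 = (-0.1508, -0.9886)
∠(n_1, n_3) = 142.32°
δ = |180° − 142.32°| = 37.68°
37.68° ≤ 2α = 38.58°  →  valid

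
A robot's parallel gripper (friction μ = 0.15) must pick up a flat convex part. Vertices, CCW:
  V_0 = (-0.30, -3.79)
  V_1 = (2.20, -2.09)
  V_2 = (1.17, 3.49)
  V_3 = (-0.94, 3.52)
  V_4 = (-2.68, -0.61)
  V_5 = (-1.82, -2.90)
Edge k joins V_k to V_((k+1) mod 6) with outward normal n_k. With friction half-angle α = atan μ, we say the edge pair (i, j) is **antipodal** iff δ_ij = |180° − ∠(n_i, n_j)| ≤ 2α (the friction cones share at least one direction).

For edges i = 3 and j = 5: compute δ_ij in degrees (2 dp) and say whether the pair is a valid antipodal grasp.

α = atan 0.15 = 8.53°;  2α = 17.06°
edge 3: e_3 = (-1.74, -4.13);  n_3 = (-0.9216, +0.3883)
edge 5: e_5 = (+1.52, -0.89);  n_5 = (-0.5053, -0.8630)
∠(n_3, n_5) = 82.50°
δ = |180° − 82.50°| = 97.50°
97.50° > 2α = 17.06°  →  invalid

δ = 97.50°, invalid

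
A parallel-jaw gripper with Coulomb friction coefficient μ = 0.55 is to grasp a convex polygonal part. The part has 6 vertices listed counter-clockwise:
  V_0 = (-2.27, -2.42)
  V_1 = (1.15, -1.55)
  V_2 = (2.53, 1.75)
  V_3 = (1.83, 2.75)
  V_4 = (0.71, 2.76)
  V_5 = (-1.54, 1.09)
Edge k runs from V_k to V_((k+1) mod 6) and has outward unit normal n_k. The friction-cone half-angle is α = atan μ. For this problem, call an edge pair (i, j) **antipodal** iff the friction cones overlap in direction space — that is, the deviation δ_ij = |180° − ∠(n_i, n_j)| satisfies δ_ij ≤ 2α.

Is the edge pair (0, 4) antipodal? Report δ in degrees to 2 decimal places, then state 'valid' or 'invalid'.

δ = 22.31°, valid

α = atan 0.55 = 28.81°;  2α = 57.62°
edge 0: e_0 = (+3.42, +0.87);  n_0 = (+0.2465, -0.9691)
edge 4: e_4 = (-2.25, -1.67);  n_4 = (-0.5960, +0.8030)
∠(n_0, n_4) = 157.69°
δ = |180° − 157.69°| = 22.31°
22.31° ≤ 2α = 57.62°  →  valid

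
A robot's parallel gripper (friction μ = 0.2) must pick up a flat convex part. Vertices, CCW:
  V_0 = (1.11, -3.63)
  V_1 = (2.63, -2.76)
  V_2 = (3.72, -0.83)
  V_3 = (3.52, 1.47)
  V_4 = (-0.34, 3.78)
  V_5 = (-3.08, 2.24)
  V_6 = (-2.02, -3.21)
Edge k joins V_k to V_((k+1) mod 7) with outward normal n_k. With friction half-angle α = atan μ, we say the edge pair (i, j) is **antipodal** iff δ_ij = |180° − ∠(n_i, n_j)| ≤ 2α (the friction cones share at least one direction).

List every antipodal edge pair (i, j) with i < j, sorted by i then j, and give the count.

α = atan 0.2 = 11.31°;  2α = 22.62°
n_0 = (+0.4968, -0.8679)
n_1 = (+0.8707, -0.4918)
n_2 = (+0.9962, +0.0866)
n_3 = (+0.5135, +0.8581)
n_4 = (-0.4900, +0.8717)
n_5 = (-0.9816, -0.1909)
n_6 = (-0.1330, -0.9911)
  (0,1): δ = 149.24°  ·
  (0,2): δ = 114.82°  ·
  (0,3): δ = 60.68°  ·
  (0,4): δ = 0.45°  ✓
  (0,5): δ = 71.22°  ·
  (0,6): δ = 142.57°  ·
  (1,2): δ = 145.57°  ·
  (1,3): δ = 91.44°  ·
  (1,4): δ = 31.21°  ·
  (1,5): δ = 40.46°  ·
  (1,6): δ = 111.81°  ·
  (2,3): δ = 125.87°  ·
  (2,4): δ = 65.63°  ·
  (2,5): δ = 6.04°  ✓
  (2,6): δ = 77.39°  ·
  (3,4): δ = 119.76°  ·
  (3,5): δ = 48.10°  ·
  (3,6): δ = 23.26°  ·
  (4,5): δ = 108.33°  ·
  (4,6): δ = 36.98°  ·
  (5,6): δ = 108.65°  ·
antipodal pairs: 2

count = 2; pairs: (0,4), (2,5)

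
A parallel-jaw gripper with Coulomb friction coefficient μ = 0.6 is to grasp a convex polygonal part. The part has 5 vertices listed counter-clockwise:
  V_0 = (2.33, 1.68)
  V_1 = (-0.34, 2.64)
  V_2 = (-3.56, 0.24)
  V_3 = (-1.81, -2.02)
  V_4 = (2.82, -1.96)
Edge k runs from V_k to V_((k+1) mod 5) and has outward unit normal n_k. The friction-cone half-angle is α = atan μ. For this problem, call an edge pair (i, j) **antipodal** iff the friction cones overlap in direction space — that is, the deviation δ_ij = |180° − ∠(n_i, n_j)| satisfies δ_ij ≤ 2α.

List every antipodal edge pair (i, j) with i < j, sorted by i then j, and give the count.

α = atan 0.6 = 30.96°;  2α = 61.93°
n_0 = (+0.3383, +0.9410)
n_1 = (-0.5976, +0.8018)
n_2 = (-0.7907, -0.6122)
n_3 = (+0.0130, -0.9999)
n_4 = (+0.9911, +0.1334)
  (0,1): δ = 123.53°  ·
  (0,2): δ = 32.47°  ✓
  (0,3): δ = 20.52°  ✓
  (0,4): δ = 117.44°  ·
  (1,2): δ = 88.95°  ·
  (1,3): δ = 35.96°  ✓
  (1,4): δ = 60.97°  ✓
  (2,3): δ = 127.01°  ·
  (2,4): δ = 30.09°  ✓
  (3,4): δ = 83.08°  ·
antipodal pairs: 5

count = 5; pairs: (0,2), (0,3), (1,3), (1,4), (2,4)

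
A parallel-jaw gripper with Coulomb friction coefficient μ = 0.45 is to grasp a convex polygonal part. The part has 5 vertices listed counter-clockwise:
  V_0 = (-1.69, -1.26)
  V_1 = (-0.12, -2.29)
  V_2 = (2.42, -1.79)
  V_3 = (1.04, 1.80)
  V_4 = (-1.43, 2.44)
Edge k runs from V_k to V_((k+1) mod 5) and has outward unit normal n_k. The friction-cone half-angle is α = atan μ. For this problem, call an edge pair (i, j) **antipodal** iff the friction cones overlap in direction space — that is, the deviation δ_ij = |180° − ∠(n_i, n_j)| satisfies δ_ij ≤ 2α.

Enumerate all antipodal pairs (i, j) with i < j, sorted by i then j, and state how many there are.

α = atan 0.45 = 24.23°;  2α = 48.46°
n_0 = (-0.5485, -0.8361)
n_1 = (+0.1931, -0.9812)
n_2 = (+0.9334, +0.3588)
n_3 = (+0.2508, +0.9680)
n_4 = (-0.9975, +0.0701)
  (0,1): δ = 135.60°  ·
  (0,2): δ = 35.71°  ✓
  (0,3): δ = 18.74°  ✓
  (0,4): δ = 119.25°  ·
  (1,2): δ = 80.11°  ·
  (1,3): δ = 25.66°  ✓
  (1,4): δ = 74.84°  ·
  (2,3): δ = 125.55°  ·
  (2,4): δ = 25.05°  ✓
  (3,4): δ = 79.49°  ·
antipodal pairs: 4

count = 4; pairs: (0,2), (0,3), (1,3), (2,4)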